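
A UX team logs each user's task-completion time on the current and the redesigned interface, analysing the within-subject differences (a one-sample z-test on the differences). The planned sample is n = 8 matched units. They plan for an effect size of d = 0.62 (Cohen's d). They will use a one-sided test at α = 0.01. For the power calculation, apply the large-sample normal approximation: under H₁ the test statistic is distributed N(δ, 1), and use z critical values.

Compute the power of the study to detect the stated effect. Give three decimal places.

Power ≈ 0.283

Noncentrality parameter: δ = d·√n = 0.62 × √8 = 1.7536
One-sided α = 0.01 → critical value z_{0.01} = 2.326.
Power = P(Z > 2.326 − δ) = Φ(-0.573) = 0.2834.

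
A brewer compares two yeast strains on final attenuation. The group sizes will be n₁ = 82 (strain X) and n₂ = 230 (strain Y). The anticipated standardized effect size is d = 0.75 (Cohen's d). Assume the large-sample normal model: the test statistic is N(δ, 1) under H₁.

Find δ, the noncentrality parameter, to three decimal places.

δ ≈ 5.831

The noncentrality parameter scales effect size by the design's sample-size factor: δ = d / √(1/n₁ + 1/n₂) = 0.75 / √(1/82 + 1/230) = 5.8312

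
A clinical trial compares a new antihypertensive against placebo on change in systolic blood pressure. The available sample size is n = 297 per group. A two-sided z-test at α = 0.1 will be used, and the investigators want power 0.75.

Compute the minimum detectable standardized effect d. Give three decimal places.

d ≈ 0.190

Required noncentrality: δ = z_{0.05} + z_{0.25} = 1.645 + 0.674 = 2.319.
(Lower-tail contribution to power is negligible for δ > 0.)
δ = d·√(n/2) ⇒ d = δ/√(n/2) = 2.319/√(297/2) = 0.1903.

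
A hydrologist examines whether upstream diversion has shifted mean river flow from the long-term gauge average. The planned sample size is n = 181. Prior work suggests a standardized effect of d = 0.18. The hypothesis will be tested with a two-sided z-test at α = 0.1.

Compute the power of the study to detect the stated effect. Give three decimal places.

Power ≈ 0.781

Noncentrality parameter: δ = d·√n = 0.18 × √181 = 2.4217
Two-sided α = 0.1 → critical value z_{0.05} = 1.645.
Power = Φ(δ − 1.645) + Φ(−δ − 1.645) = Φ(0.777) + Φ(-4.067) = 0.7814 + 0.0000 = 0.7814.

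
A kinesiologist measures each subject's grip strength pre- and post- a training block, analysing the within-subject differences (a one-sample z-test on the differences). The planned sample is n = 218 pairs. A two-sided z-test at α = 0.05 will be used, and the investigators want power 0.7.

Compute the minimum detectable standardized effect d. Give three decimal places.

d ≈ 0.168

Need Φ(δ − 1.960) = 0.7, so δ = 1.960 + 0.524 = 2.484.
(Lower-tail contribution to power is negligible for δ > 0.)
δ = d·√n ⇒ d = δ/√n = 2.484/√218 = 0.1683.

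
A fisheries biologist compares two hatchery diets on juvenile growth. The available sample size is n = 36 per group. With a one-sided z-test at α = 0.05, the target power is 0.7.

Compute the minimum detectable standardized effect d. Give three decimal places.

d ≈ 0.511

Required noncentrality: δ = z_{0.05} + z_{0.30} = 1.645 + 0.524 = 2.169.
δ = d·√(n/2) ⇒ d = δ/√(n/2) = 2.169/√(36/2) = 0.5113.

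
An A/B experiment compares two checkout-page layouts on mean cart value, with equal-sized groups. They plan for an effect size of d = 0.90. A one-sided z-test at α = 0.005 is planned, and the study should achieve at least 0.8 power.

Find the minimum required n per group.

n = 29 per group

For power 0.8 need Φ(δ − z_{0.005}) = 0.8, so δ = z_{0.005} + z_{0.20} = 2.576 + 0.842 = 3.417.
δ = d·√(n/2) ⇒ n = 2(δ/d)² = 2 × (3.417 / 0.90)² = 28.84.
Rounding up, n = 29 per group.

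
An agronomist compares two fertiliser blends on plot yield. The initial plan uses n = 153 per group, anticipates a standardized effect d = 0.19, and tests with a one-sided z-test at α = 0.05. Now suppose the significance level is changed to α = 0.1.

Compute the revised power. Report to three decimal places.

Power ≈ 0.648

δ = d·√(n/2) = 0.19 × √(153/2) = 1.6618 (unchanged). New critical value: z_{0.1} = 1.282.
Revised power = P(Z > 1.282 − δ) = Φ(0.380) = 0.6481.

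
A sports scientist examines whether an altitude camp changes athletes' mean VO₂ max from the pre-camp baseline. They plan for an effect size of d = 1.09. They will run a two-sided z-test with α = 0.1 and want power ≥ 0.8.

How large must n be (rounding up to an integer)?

Set Φ(δ − 1.645) = 0.8; then δ − 1.645 = Φ⁻¹(0.8) = 0.842, giving δ = 2.486.
(The Φ(−δ − z_{α/2}) term is vanishingly small for δ > 0 and is dropped in the standard sample-size formula.)
δ = d·√n ⇒ n = (δ/d)² = (2.486 / 1.09)² = 5.20.
Round up to the next whole unit.

n = 6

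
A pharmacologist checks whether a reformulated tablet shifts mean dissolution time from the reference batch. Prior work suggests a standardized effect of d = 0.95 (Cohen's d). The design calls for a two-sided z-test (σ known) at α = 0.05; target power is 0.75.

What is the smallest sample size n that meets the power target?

Set Φ(δ − 1.960) = 0.75; then δ − 1.960 = Φ⁻¹(0.75) = 0.674, giving δ = 2.634.
(Ignoring the negligible lower-tail rejection probability gives the usual closed-form inversion.)
δ = d·√n ⇒ n = (δ/d)² = (2.634 / 0.95)² = 7.69.
Rounding up, n = 8.

n = 8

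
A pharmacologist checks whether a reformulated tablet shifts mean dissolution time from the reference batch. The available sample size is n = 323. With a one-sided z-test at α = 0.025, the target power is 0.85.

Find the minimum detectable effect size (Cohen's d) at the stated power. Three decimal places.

d ≈ 0.167

Required noncentrality: δ = z_{0.025} + z_{0.15} = 1.960 + 1.036 = 2.996.
δ = d·√n ⇒ d = δ/√n = 2.996/√323 = 0.1667.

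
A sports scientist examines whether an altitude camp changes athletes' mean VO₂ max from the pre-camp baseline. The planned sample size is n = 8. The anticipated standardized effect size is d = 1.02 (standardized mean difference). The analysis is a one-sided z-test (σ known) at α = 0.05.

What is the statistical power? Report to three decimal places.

Power ≈ 0.893

Noncentrality parameter: δ = d·√n = 1.02 × √8 = 2.8850
One-sided α = 0.05 → critical value z_{0.05} = 1.645.
Power = P(Z > 1.645 − δ) = Φ(1.240) = 0.8925.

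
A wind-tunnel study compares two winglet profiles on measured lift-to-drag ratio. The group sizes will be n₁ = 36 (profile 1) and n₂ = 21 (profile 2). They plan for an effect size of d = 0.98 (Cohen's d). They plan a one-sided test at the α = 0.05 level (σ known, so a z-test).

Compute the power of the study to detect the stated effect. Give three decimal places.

Noncentrality parameter: δ = d / √(1/n₁ + 1/n₂) = 0.98 / √(1/36 + 1/21) = 3.5690
One-sided α = 0.05 → critical value z_{0.05} = 1.645.
Power = P(Z > 1.645 − δ) = Φ(1.924) = 0.9728.

Power ≈ 0.973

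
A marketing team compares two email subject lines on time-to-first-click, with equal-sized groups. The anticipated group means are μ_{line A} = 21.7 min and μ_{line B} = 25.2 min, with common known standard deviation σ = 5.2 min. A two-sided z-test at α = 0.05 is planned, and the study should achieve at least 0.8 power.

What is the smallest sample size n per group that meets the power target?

n = 35 per group

Standardized effect: d = |μ_{line A} − μ_{line B}| / σ = |21.7 − 25.2| / 5.2 = 0.6731
Set Φ(δ − 1.960) = 0.8; then δ − 1.960 = Φ⁻¹(0.8) = 0.842, giving δ = 2.802.
(For δ > 0 the lower-tail rejection region contributes negligibly to power, so the one-term inversion is standard.)
δ = d·√(n/2) ⇒ n = 2(δ/d)² = 2 × (2.802 / 0.6731)² = 34.65.
Round up to the next whole unit.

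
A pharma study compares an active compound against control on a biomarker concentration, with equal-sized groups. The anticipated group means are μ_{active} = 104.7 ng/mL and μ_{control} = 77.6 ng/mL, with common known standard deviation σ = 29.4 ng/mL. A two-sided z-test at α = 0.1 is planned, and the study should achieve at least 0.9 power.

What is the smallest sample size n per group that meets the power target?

Standardized effect: d = |μ_{active} − μ_{control}| / σ = |104.7 − 77.6| / 29.4 = 0.9218
For power 0.9 need Φ(δ − z_{0.05}) = 0.9, so δ = z_{0.05} + z_{0.10} = 1.645 + 1.282 = 2.926.
(The Φ(−δ − z_{α/2}) term is vanishingly small for δ > 0 and is dropped in the standard sample-size formula.)
δ = d·√(n/2) ⇒ n = 2(δ/d)² = 2 × (2.926 / 0.9218)² = 20.16.
Rounding up, n = 21 per group.

n = 21 per group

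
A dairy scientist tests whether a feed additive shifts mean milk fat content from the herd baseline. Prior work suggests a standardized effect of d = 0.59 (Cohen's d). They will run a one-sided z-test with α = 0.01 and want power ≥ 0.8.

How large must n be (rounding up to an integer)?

n = 29

For power 0.8 need Φ(δ − z_{0.01}) = 0.8, so δ = z_{0.01} + z_{0.20} = 2.326 + 0.842 = 3.168.
δ = d·√n ⇒ n = (δ/d)² = (3.168 / 0.59)² = 28.83.
Rounding up, n = 29.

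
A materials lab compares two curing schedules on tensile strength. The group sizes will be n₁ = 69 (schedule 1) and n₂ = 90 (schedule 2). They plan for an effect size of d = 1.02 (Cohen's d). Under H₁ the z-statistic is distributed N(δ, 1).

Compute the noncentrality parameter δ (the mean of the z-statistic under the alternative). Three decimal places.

δ ≈ 6.375

δ = d / √(1/n₁ + 1/n₂) = 1.02 / √(1/69 + 1/90) = 6.3745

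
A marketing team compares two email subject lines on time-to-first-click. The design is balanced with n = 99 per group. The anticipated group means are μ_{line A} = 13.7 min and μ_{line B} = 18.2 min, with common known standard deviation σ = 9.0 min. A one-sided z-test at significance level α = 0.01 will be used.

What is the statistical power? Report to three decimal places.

Standardized effect: d = |μ_{line A} − μ_{line B}| / σ = |13.7 − 18.2| / 9.0 = 0.5000
Noncentrality parameter: δ = d·√(n/2) = 0.5000 × √(99/2) = 3.5178
Critical value for a one-sided test at α = 0.01: z_α = 2.326.
Power = Φ(δ − 2.326) = Φ(1.191) = 0.8833.

Power ≈ 0.883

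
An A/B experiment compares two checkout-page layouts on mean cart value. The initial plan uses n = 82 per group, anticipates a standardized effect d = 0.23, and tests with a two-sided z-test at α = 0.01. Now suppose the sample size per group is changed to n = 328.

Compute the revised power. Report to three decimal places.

Power ≈ 0.644

With n = 328 per group: δ = d·√(n/2) = 0.23 × √(328/2) = 2.9454. Critical value z_{0.005} = 2.576.
Revised power = Φ(δ − 2.576) + Φ(−δ − 2.576) = Φ(0.370) + Φ(-5.521) = 0.6442 + 0.0000 = 0.6442.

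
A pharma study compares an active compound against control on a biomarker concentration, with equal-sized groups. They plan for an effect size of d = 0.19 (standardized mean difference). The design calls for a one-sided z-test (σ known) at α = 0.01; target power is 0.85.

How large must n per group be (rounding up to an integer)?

Set Φ(δ − 2.326) = 0.85; then δ − 2.326 = Φ⁻¹(0.85) = 1.036, giving δ = 3.363.
δ = d·√(n/2) ⇒ n = 2(δ/d)² = 2 × (3.363 / 0.19)² = 626.50.
Rounding up, n = 627 per group.

n = 627 per group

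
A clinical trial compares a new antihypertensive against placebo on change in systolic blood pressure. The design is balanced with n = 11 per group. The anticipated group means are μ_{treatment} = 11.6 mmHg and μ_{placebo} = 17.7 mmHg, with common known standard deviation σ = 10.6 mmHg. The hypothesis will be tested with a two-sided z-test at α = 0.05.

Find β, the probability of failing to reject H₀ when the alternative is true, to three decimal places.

Standardized effect: d = |μ_{treatment} − μ_{placebo}| / σ = |11.6 − 17.7| / 10.6 = 0.5755
Noncentrality parameter: δ = d·√(n/2) = 0.5755 × √(11/2) = 1.3496
Two-sided α = 0.05 → critical value z_{0.025} = 1.960.
Power = Φ(δ − 1.960) + Φ(−δ − 1.960) = Φ(-0.610) + Φ(-3.310) = 0.2708 + 0.0005 = 0.2713.
Type II error: β = 1 − power = 1 − 0.2713 = 0.7287.

β ≈ 0.729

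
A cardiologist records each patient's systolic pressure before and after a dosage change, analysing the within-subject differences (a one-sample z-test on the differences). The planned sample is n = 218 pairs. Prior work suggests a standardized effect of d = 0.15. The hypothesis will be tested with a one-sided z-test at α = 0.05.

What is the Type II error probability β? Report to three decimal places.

Noncentrality parameter: δ = d·√n = 0.15 × √218 = 2.2147
Critical value for a one-sided test at α = 0.05: z_α = 1.645.
Power = Φ(δ − 1.645) = Φ(0.570) = 0.7156.
Type II error: β = 1 − power = 1 − 0.7156 = 0.2844.

β ≈ 0.284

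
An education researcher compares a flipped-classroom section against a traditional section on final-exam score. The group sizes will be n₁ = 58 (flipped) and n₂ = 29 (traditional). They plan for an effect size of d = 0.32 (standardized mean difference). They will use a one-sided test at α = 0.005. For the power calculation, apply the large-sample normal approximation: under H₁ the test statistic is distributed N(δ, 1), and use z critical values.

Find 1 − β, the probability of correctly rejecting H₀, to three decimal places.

Power ≈ 0.121

Noncentrality parameter: δ = d / √(1/n₁ + 1/n₂) = 0.32 / √(1/58 + 1/29) = 1.4070
Critical value for a one-sided test at α = 0.005: z_α = 2.576.
Power = P(Z > 2.576 − δ) = Φ(-1.169) = 0.1212.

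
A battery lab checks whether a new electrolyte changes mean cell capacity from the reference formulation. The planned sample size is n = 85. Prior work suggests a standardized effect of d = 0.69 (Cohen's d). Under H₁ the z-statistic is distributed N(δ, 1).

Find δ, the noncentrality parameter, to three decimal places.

δ ≈ 6.361

The noncentrality parameter scales effect size by the design's sample-size factor: δ = d·√n = 0.69 × √85 = 6.3615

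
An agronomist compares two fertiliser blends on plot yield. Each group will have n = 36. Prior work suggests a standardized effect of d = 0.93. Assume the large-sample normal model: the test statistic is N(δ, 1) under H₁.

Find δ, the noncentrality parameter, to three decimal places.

The noncentrality parameter scales effect size by the design's sample-size factor: δ = d·√(n/2) = 0.93 × √(36/2) = 3.9457

δ ≈ 3.946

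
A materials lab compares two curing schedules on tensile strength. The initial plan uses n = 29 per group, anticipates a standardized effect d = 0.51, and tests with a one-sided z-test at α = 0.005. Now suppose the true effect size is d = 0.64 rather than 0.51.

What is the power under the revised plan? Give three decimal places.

With d = 0.64: δ = d·√(n/2) = 0.64 × √(29/2) = 2.4370. Critical value z_{0.005} = 2.576.
Revised power = Φ(δ − 2.576) = Φ(-0.139) = 0.4448.

Power ≈ 0.445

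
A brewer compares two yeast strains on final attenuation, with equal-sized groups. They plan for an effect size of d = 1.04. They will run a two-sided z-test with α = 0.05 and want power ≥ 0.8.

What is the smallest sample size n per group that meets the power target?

For power 0.8 need Φ(δ − z_{0.025}) = 0.8, so δ = z_{0.025} + z_{0.20} = 1.960 + 0.842 = 2.802.
(Ignoring the negligible lower-tail rejection probability gives the usual closed-form inversion.)
δ = d·√(n/2) ⇒ n = 2(δ/d)² = 2 × (2.802 / 1.04)² = 14.51.
Rounding up, n = 15 per group.

n = 15 per group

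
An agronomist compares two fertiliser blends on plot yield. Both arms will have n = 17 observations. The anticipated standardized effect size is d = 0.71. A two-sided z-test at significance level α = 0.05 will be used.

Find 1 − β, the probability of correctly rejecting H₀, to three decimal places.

Power ≈ 0.544

Noncentrality parameter: δ = d·√(n/2) = 0.71 × √(17/2) = 2.0700
Two-sided α = 0.05 → critical value z_{0.025} = 1.960.
Power = Φ(δ − 1.960) + Φ(−δ − 1.960) = Φ(0.110) + Φ(-4.030) = 0.5438 + 0.0000 = 0.5438.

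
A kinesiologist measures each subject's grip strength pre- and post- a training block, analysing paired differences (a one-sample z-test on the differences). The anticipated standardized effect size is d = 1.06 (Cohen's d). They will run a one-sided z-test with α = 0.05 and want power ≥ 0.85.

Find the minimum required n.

n = 7

Set Φ(δ − 1.645) = 0.85; then δ − 1.645 = Φ⁻¹(0.85) = 1.036, giving δ = 2.681.
δ = d·√n ⇒ n = (δ/d)² = (2.681 / 1.06)² = 6.40.
Round up to the next whole unit.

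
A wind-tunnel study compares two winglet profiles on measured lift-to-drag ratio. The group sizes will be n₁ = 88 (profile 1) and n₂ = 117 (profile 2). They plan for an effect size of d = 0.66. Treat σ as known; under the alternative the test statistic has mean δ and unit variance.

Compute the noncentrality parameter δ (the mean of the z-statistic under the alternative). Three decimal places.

δ ≈ 4.677

δ = d / √(1/n₁ + 1/n₂) = 0.66 / √(1/88 + 1/117) = 4.6774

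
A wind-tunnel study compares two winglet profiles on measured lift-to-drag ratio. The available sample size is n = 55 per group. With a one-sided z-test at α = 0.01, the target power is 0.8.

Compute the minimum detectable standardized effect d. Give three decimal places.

Need Φ(δ − 2.326) = 0.8, so δ = 2.326 + 0.842 = 3.168.
δ = d·√(n/2) ⇒ d = δ/√(n/2) = 3.168/√(55/2) = 0.6041.

d ≈ 0.604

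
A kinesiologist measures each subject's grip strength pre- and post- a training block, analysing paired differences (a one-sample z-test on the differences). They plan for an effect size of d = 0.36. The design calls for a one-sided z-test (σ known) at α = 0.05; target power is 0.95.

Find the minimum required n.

Set Φ(δ − 1.645) = 0.95; then δ − 1.645 = Φ⁻¹(0.95) = 1.645, giving δ = 3.290.
δ = d·√n ⇒ n = (δ/d)² = (3.290 / 0.36)² = 83.50.
Rounding up, n = 84.

n = 84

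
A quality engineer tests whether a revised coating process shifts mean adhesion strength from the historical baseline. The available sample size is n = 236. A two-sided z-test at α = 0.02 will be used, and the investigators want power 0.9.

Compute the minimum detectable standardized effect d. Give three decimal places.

d ≈ 0.235

Need Φ(δ − 2.326) = 0.9, so δ = 2.326 + 1.282 = 3.608.
(Lower-tail contribution to power is negligible for δ > 0.)
δ = d·√n ⇒ d = δ/√n = 3.608/√236 = 0.2349.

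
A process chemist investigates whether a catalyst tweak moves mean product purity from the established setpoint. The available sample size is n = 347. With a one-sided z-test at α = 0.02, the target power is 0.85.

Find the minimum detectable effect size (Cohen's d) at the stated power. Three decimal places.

Need Φ(δ − 2.054) = 0.85, so δ = 2.054 + 1.036 = 3.090.
δ = d·√n ⇒ d = δ/√n = 3.090/√347 = 0.1659.

d ≈ 0.166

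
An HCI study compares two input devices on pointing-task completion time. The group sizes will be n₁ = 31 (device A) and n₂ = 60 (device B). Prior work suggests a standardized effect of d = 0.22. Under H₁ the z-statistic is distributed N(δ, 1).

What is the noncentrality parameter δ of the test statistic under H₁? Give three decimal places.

δ ≈ 0.995

δ = d / √(1/n₁ + 1/n₂) = 0.22 / √(1/31 + 1/60) = 0.9946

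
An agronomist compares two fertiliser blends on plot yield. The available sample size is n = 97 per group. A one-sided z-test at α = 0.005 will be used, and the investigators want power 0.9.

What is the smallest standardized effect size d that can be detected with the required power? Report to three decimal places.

Required noncentrality: δ = z_{0.005} + z_{0.10} = 2.576 + 1.282 = 3.857.
δ = d·√(n/2) ⇒ d = δ/√(n/2) = 3.857/√(97/2) = 0.5539.

d ≈ 0.554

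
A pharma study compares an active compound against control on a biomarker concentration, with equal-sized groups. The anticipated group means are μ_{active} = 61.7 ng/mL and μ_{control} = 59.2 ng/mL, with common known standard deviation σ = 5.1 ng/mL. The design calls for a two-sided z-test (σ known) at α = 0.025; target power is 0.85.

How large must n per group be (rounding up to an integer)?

n = 90 per group

Standardized effect: d = |μ_{active} − μ_{control}| / σ = |61.7 − 59.2| / 5.1 = 0.4902
Set Φ(δ − 2.241) = 0.85; then δ − 2.241 = Φ⁻¹(0.85) = 1.036, giving δ = 3.278.
(The Φ(−δ − z_{α/2}) term is vanishingly small for δ > 0 and is dropped in the standard sample-size formula.)
δ = d·√(n/2) ⇒ n = 2(δ/d)² = 2 × (3.278 / 0.4902)² = 89.43.
Rounding up, n = 90 per group.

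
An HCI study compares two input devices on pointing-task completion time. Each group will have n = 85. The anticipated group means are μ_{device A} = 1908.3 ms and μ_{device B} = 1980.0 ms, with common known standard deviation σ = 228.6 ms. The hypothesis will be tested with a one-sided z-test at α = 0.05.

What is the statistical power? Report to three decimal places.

Standardized effect: d = |μ_{device A} − μ_{device B}| / σ = |1908.3 − 1980.0| / 228.6 = 0.3136
Noncentrality parameter: δ = d·√(n/2) = 0.3136 × √(85/2) = 2.0447
Critical value for a one-sided test at α = 0.05: z_α = 1.645.
Power = P(Z > 1.645 − δ) = Φ(0.400) = 0.6554.

Power ≈ 0.655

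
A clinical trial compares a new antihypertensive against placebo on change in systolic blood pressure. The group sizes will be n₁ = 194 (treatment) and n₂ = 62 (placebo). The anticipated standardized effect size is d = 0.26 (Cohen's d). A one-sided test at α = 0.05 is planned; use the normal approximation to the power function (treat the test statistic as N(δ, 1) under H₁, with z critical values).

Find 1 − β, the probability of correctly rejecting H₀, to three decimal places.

Noncentrality parameter: δ = d / √(1/n₁ + 1/n₂) = 0.26 / √(1/194 + 1/62) = 1.7822
One-sided α = 0.05 → critical value z_{0.05} = 1.645.
Power = Φ(δ − 1.645) = Φ(0.137) = 0.5546.

Power ≈ 0.555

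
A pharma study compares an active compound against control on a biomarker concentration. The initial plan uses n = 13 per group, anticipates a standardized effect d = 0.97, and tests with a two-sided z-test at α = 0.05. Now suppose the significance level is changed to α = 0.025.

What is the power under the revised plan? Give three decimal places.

Power ≈ 0.592

δ = d·√(n/2) = 0.97 × √(13/2) = 2.4730 (unchanged). New critical value: z_{0.0125} = 2.241.
Revised power = Φ(δ − 2.241) + Φ(−δ − 2.241) = Φ(0.232) + Φ(-4.714) = 0.5916 + 0.0000 = 0.5916.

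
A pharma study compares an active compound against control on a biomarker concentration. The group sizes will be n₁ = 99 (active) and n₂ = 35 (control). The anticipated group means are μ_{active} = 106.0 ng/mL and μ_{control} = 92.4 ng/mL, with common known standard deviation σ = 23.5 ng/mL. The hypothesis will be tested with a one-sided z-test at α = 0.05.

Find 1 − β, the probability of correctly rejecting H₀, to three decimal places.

Power ≈ 0.903

Standardized effect: d = |μ_{active} − μ_{control}| / σ = |106.0 − 92.4| / 23.5 = 0.5787
Noncentrality parameter: δ = d / √(1/n₁ + 1/n₂) = 0.5787 / √(1/99 + 1/35) = 2.9429
One-sided α = 0.05 → critical value z_{0.05} = 1.645.
Power = P(Z > 1.645 − δ) = Φ(1.298) = 0.9029.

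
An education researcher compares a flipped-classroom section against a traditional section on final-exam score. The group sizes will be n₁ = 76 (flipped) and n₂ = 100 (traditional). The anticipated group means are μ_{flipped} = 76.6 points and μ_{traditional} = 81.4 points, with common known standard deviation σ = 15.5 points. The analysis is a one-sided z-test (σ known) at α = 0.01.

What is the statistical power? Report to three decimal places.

Standardized effect: d = |μ_{flipped} − μ_{traditional}| / σ = |76.6 − 81.4| / 15.5 = 0.3097
Noncentrality parameter: λ = d / √(1/n₁ + 1/n₂) = 0.3097 / √(1/76 + 1/100) = 2.0350
Critical value for a one-sided test at α = 0.01: z_α = 2.326.
Power = Φ(λ − 2.326) = Φ(-0.291) = 0.3854.

Power ≈ 0.385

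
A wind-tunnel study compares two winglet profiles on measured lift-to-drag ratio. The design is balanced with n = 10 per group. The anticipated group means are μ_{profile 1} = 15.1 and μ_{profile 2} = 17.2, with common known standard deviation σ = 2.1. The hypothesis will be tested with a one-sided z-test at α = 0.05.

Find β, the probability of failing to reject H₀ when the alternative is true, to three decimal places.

Standardized effect: d = |μ_{profile 1} − μ_{profile 2}| / σ = |15.1 − 17.2| / 2.1 = 1.0000
Noncentrality parameter: δ = d·√(n/2) = 1.0000 × √(10/2) = 2.2361
Critical value for a one-sided test at α = 0.05: z_α = 1.645.
Power = Φ(δ − 1.645) = Φ(0.591) = 0.7228.
Type II error: β = 1 − power = 1 − 0.7228 = 0.2772.

β ≈ 0.277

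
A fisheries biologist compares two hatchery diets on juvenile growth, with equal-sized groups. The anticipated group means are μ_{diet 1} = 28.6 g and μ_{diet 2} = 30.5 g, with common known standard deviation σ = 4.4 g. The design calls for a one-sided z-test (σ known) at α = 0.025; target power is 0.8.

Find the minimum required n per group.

Standardized effect: d = |μ_{diet 1} − μ_{diet 2}| / σ = |28.6 − 30.5| / 4.4 = 0.4318
Set Φ(δ − 1.960) = 0.8; then δ − 1.960 = Φ⁻¹(0.8) = 0.842, giving δ = 2.802.
δ = d·√(n/2) ⇒ n = 2(δ/d)² = 2 × (2.802 / 0.4318)² = 84.19.
Rounding up, n = 85 per group.

n = 85 per group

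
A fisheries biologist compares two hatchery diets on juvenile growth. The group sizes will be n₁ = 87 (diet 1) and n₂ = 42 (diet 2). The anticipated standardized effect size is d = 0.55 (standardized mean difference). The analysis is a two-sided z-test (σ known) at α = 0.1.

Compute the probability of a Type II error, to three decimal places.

Noncentrality parameter: δ = d / √(1/n₁ + 1/n₂) = 0.55 / √(1/87 + 1/42) = 2.9272
Two-sided α = 0.1 → critical value z_{0.05} = 1.645.
Power = Φ(δ − 1.645) + Φ(−δ − 1.645) = Φ(1.282) + Φ(-4.572) = 0.9001 + 0.0000 = 0.9001.
Type II error: β = 1 − power = 1 − 0.9001 = 0.0999.

β ≈ 0.100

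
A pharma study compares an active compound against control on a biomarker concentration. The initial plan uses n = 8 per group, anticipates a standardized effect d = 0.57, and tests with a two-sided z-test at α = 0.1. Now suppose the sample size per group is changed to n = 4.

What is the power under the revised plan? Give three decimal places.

Power ≈ 0.208

With n = 4 per group: δ = d·√(n/2) = 0.57 × √(4/2) = 0.8061. Critical value z_{0.05} = 1.645.
Revised power = Φ(δ − 1.645) + Φ(−δ − 1.645) = Φ(-0.839) + Φ(-2.451) = 0.2008 + 0.0071 = 0.2079.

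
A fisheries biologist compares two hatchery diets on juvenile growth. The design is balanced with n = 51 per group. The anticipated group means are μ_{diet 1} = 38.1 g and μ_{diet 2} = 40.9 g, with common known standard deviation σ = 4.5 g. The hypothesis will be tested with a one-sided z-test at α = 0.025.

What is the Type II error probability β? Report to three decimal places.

Standardized effect: d = |μ_{diet 1} − μ_{diet 2}| / σ = |38.1 − 40.9| / 4.5 = 0.6222
Noncentrality parameter: δ = d·√(n/2) = 0.6222 × √(51/2) = 3.1421
One-sided α = 0.025 → critical value z_{0.025} = 1.960.
Power = P(Z > 1.960 − δ) = Φ(1.182) = 0.8814.
Type II error: β = 1 − power = 1 − 0.8814 = 0.1186.

β ≈ 0.119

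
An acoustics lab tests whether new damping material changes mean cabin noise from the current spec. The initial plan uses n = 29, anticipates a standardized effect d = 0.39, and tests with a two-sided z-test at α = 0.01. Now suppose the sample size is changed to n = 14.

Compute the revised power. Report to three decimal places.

With n = 14: δ = d·√n = 0.39 × √14 = 1.4592. Critical value z_{0.005} = 2.576.
Revised power = Φ(δ − 2.576) + Φ(−δ − 2.576) = Φ(-1.117) + Φ(-4.035) = 0.1321 + 0.0000 = 0.1321.

Power ≈ 0.132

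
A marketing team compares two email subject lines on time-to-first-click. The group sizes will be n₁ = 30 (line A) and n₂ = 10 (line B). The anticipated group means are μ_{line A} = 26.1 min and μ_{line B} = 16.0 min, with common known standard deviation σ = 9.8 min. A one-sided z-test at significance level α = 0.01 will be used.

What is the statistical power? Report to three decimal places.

Power ≈ 0.690

Standardized effect: d = |μ_{line A} − μ_{line B}| / σ = |26.1 − 16.0| / 9.8 = 1.0306
Noncentrality parameter: δ = d / √(1/n₁ + 1/n₂) = 1.0306 / √(1/30 + 1/10) = 2.8224
One-sided α = 0.01 → critical value z_{0.01} = 2.326.
Power = P(Z > 2.326 − δ) = Φ(0.496) = 0.6901.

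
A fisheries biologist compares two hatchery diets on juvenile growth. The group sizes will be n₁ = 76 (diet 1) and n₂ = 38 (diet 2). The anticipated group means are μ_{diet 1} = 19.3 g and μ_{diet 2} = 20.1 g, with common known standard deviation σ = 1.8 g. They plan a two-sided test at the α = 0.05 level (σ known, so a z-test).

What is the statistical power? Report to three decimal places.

Standardized effect: d = |μ_{diet 1} − μ_{diet 2}| / σ = |19.3 − 20.1| / 1.8 = 0.4444
Noncentrality parameter: δ = d / √(1/n₁ + 1/n₂) = 0.4444 / √(1/76 + 1/38) = 2.2370
Two-sided α = 0.05 → critical value z_{0.025} = 1.960.
Power = Φ(δ − 1.960) + Φ(−δ − 1.960) = Φ(0.277) + Φ(-4.197) = 0.6091 + 0.0000 = 0.6091.

Power ≈ 0.609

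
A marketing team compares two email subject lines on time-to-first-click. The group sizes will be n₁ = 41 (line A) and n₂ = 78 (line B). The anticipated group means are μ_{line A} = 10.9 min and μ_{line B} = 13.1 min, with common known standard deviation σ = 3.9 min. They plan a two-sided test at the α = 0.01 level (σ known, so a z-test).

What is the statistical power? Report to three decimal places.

Power ≈ 0.636

Standardized effect: d = |μ_{line A} − μ_{line B}| / σ = |10.9 − 13.1| / 3.9 = 0.5641
Noncentrality parameter: δ = d / √(1/n₁ + 1/n₂) = 0.5641 / √(1/41 + 1/78) = 2.9243
Two-sided α = 0.01 → critical value z_{0.005} = 2.576.
Power = Φ(δ − 2.576) + Φ(−δ − 2.576) = Φ(0.348) + Φ(-5.500) = 0.6363 + 0.0000 = 0.6363.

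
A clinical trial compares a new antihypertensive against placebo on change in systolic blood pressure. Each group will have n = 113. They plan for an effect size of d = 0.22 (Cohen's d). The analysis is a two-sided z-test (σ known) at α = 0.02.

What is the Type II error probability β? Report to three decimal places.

β ≈ 0.749

Noncentrality parameter: δ = d·√(n/2) = 0.22 × √(113/2) = 1.6537
Two-sided α = 0.02 → critical value z_{0.01} = 2.326.
Power = Φ(δ − 2.326) + Φ(−δ − 2.326) = Φ(-0.673) + Φ(-3.980) = 0.2506 + 0.0000 = 0.2506.
Type II error: β = 1 − power = 1 − 0.2506 = 0.7494.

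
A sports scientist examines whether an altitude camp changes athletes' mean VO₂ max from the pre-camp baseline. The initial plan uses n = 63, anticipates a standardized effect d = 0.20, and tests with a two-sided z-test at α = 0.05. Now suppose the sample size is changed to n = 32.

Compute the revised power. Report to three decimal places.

With n = 32: δ = d·√n = 0.20 × √32 = 1.1314. Critical value z_{0.025} = 1.960.
Revised power = Φ(δ − 1.960) + Φ(−δ − 1.960) = Φ(-0.829) + Φ(-3.091) = 0.2037 + 0.0010 = 0.2047.

Power ≈ 0.205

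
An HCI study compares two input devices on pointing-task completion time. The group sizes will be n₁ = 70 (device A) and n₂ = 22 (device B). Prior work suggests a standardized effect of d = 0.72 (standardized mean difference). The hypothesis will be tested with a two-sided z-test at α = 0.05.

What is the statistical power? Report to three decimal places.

Noncentrality parameter: δ = d / √(1/n₁ + 1/n₂) = 0.72 / √(1/70 + 1/22) = 2.9458
Critical value for a two-sided test at α = 0.05: z_{α/2} = 1.960.
Power = Φ(δ − 1.960) + Φ(−δ − 1.960) = Φ(0.986) + Φ(-4.906) = 0.8379 + 0.0000 = 0.8379.

Power ≈ 0.838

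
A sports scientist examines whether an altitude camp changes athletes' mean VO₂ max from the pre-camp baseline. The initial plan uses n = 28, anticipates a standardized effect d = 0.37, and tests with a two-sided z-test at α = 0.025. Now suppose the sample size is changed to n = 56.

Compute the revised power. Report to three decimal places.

Power ≈ 0.701

With n = 56: δ = d·√n = 0.37 × √56 = 2.7688. Critical value z_{0.0125} = 2.241.
Revised power = Φ(δ − 2.241) + Φ(−δ − 2.241) = Φ(0.527) + Φ(-5.010) = 0.7011 + 0.0000 = 0.7011.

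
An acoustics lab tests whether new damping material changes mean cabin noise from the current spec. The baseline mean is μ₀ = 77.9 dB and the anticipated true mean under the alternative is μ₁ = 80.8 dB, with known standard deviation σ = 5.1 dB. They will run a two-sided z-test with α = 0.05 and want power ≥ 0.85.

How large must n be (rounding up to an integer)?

Standardized effect: d = |μ₁ − μ₀| / σ = |80.8 − 77.9| / 5.1 = 0.5686
Set Φ(δ − 1.960) = 0.85; then δ − 1.960 = Φ⁻¹(0.85) = 1.036, giving δ = 2.996.
(Ignoring the negligible lower-tail rejection probability gives the usual closed-form inversion.)
δ = d·√n ⇒ n = (δ/d)² = (2.996 / 0.5686)² = 27.77.
Rounding up, n = 28.

n = 28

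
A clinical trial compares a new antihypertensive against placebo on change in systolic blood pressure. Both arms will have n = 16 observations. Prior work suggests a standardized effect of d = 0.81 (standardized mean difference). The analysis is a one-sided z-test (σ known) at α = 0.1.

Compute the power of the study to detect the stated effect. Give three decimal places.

Power ≈ 0.844

Noncentrality parameter: δ = d·√(n/2) = 0.81 × √(16/2) = 2.2910
Critical value for a one-sided test at α = 0.1: z_α = 1.282.
Power = P(Z > 1.282 − δ) = Φ(1.009) = 0.8436.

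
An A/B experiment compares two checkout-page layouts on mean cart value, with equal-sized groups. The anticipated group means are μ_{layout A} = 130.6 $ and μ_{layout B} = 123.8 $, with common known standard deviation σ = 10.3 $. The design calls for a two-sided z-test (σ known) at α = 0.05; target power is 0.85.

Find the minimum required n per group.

Standardized effect: d = |μ_{layout A} − μ_{layout B}| / σ = |130.6 − 123.8| / 10.3 = 0.6602
Set Φ(δ − 1.960) = 0.85; then δ − 1.960 = Φ⁻¹(0.85) = 1.036, giving δ = 2.996.
(For δ > 0 the lower-tail rejection region contributes negligibly to power, so the one-term inversion is standard.)
δ = d·√(n/2) ⇒ n = 2(δ/d)² = 2 × (2.996 / 0.6602)² = 41.20.
Round up to the next whole unit.

n = 42 per group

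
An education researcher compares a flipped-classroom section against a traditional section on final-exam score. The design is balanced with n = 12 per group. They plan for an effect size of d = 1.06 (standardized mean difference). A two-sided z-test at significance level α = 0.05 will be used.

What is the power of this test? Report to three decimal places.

Power ≈ 0.738

Noncentrality parameter: δ = d·√(n/2) = 1.06 × √(12/2) = 2.5965
Critical value for a two-sided test at α = 0.05: z_{α/2} = 1.960.
Power = Φ(δ − 1.960) + Φ(−δ − 1.960) = Φ(0.636) + Φ(-4.556) = 0.7378 + 0.0000 = 0.7378.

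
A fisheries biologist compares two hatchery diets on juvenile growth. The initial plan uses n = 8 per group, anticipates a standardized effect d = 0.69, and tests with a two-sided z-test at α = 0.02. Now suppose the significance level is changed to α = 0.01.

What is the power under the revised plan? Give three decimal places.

δ = d·√(n/2) = 0.69 × √(8/2) = 1.3800 (unchanged). New critical value: z_{0.005} = 2.576.
Revised power = Φ(δ − 2.576) + Φ(−δ − 2.576) = Φ(-1.196) + Φ(-3.956) = 0.1159 + 0.0000 = 0.1159.

Power ≈ 0.116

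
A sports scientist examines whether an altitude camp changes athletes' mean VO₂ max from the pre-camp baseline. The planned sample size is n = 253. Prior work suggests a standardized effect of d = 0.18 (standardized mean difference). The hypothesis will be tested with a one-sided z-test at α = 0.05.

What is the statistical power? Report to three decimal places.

Noncentrality parameter: δ = d·√n = 0.18 × √253 = 2.8631
One-sided α = 0.05 → critical value z_{0.05} = 1.645.
Power = P(Z > 1.645 − δ) = Φ(1.218) = 0.8884.

Power ≈ 0.888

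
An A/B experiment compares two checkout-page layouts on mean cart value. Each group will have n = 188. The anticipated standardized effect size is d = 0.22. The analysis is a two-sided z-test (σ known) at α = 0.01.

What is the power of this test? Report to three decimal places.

Power ≈ 0.329

Noncentrality parameter: δ = d·√(n/2) = 0.22 × √(188/2) = 2.1330
Two-sided α = 0.01 → critical value z_{0.005} = 2.576.
Power = Φ(δ − 2.576) + Φ(−δ − 2.576) = Φ(-0.443) + Φ(-4.709) = 0.3289 + 0.0000 = 0.3289.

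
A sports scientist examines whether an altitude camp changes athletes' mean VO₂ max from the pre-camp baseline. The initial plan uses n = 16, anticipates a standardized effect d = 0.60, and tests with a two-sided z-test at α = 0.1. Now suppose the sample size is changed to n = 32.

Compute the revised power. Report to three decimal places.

With n = 32: δ = d·√n = 0.60 × √32 = 3.3941. Critical value z_{0.05} = 1.645.
Revised power = Φ(δ − 1.645) + Φ(−δ − 1.645) = Φ(1.749) + Φ(-5.039) = 0.9599 + 0.0000 = 0.9599.

Power ≈ 0.960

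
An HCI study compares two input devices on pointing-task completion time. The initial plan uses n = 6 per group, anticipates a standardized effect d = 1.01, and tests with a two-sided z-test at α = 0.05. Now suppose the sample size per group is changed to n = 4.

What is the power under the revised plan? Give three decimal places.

Power ≈ 0.298

With n = 4 per group: δ = d·√(n/2) = 1.01 × √(4/2) = 1.4284. Critical value z_{0.025} = 1.960.
Revised power = Φ(δ − 1.960) + Φ(−δ − 1.960) = Φ(-0.532) + Φ(-3.388) = 0.2975 + 0.0004 = 0.2979.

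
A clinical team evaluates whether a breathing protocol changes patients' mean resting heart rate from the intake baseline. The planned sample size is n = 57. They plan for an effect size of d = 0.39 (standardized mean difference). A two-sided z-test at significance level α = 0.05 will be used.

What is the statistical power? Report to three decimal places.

Noncentrality parameter: δ = d·√n = 0.39 × √57 = 2.9444
Critical value for a two-sided test at α = 0.05: z_{α/2} = 1.960.
Power = Φ(δ − 1.960) + Φ(−δ − 1.960) = Φ(0.984) + Φ(-4.904) = 0.8376 + 0.0000 = 0.8376.

Power ≈ 0.838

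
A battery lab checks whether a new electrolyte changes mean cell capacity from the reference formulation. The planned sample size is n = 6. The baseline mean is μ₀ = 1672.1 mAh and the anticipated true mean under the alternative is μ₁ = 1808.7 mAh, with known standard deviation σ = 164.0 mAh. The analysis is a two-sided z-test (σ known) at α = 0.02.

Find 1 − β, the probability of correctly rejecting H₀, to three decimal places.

Power ≈ 0.387

Standardized effect: d = |μ₁ − μ₀| / σ = |1808.7 − 1672.1| / 164.0 = 0.8329
Noncentrality parameter: δ = d·√n = 0.8329 × √6 = 2.0402
Critical value for a two-sided test at α = 0.02: z_{α/2} = 2.326.
Power = Φ(δ − 2.326) + Φ(−δ − 2.326) = Φ(-0.286) + Φ(-4.367) = 0.3874 + 0.0000 = 0.3874.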